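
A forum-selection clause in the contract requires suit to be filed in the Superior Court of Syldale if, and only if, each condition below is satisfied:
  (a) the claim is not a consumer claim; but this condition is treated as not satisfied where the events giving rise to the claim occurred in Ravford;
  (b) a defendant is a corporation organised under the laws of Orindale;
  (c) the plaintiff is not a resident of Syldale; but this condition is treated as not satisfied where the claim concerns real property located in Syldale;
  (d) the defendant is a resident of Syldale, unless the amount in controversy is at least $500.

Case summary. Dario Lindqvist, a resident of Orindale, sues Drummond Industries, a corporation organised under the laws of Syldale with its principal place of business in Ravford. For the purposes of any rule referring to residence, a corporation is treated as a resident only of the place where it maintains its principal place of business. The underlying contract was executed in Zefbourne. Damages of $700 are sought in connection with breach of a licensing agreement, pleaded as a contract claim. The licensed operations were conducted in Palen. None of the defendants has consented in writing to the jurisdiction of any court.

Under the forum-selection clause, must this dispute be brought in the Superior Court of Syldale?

No

The Superior Court of Syldale:
  (a) The claim is a contract claim, not a consumer claim. The exception is not triggered, since the operative events occurred in Palen, not Ravford. Met.
  (b) The corporate defendant(s) are organised in Syldale, not Orindale. Fails.
  (c) The plaintiff resides in Orindale, which is not Syldale. The exception is not triggered, since the claim does not concern real property. Met.
  (d) The defendant resides in Ravford, not Syldale. But the amount in controversy is $700, which meets the USD 500 floor, and the 'unless' clause therefore excuses the requirement. Condition met.
  → The clause does not apply.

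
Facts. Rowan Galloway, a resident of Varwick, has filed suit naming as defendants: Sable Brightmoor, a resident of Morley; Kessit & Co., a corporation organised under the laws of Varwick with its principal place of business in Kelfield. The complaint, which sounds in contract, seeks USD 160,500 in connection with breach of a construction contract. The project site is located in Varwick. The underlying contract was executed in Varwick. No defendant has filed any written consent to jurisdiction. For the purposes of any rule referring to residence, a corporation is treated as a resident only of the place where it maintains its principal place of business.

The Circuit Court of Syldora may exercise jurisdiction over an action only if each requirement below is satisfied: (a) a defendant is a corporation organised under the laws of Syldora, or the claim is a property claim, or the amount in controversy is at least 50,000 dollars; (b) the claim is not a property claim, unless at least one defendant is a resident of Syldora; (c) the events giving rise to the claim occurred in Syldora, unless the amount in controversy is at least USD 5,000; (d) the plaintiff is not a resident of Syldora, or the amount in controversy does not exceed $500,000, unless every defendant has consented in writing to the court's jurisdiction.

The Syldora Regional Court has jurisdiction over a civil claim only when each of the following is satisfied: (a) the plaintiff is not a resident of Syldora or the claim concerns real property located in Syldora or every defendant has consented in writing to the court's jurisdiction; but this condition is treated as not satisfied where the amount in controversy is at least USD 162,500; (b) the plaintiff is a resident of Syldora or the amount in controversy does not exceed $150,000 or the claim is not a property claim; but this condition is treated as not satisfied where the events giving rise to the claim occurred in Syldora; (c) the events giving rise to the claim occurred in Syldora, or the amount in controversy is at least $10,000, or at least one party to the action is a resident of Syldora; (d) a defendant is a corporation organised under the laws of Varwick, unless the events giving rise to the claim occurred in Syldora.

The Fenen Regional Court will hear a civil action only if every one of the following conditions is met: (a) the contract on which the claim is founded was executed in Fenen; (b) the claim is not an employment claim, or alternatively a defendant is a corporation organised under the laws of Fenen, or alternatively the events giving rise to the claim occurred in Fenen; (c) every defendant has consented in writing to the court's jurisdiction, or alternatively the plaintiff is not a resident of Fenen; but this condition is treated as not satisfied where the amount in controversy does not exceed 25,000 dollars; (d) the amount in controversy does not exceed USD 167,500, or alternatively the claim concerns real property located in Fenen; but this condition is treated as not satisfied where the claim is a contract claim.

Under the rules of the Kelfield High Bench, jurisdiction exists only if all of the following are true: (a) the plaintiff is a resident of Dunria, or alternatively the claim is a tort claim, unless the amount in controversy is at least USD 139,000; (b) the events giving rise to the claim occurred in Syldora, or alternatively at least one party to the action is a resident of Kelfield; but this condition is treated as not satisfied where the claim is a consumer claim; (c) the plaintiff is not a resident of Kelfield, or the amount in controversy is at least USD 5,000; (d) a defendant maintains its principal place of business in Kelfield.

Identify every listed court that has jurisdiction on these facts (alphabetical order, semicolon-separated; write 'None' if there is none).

the Circuit Court of Syldora; the Kelfield High Bench; the Syldora Regional Court

The Circuit Court of Syldora:
  (a) The amount in controversy is USD 160,500, which meets the USD 50,000 floor, so one alternative holds. Met.
  (b) The claim is a contract claim, not a property claim. Condition met.
  (c) The operative events occurred in Varwick, not Syldora. The proviso rescues it, though: the amount in controversy is USD 160,500, which meets the USD 5,000 floor. Condition met.
  (d) The plaintiff resides in Varwick, which is not Syldora — that alternative is enough. Met.
  → Jurisdiction lies.
The Syldora Regional Court:
  (a) The plaintiff resides in Varwick, which is not Syldora — that alternative is enough. The carve-out does not apply: the amount in controversy is $160,500, below the USD 162,500 floor. Met.
  (b) The claim is a contract claim, not a property claim, which satisfies one of the alternatives. The exception is not triggered, since the operative events occurred in Varwick, not Syldora. Condition met.
  (c) The amount in controversy is USD 160,500, which meets the 10,000 dollars floor, so this disjunct is met. Condition met.
  (d) Kessit & Co. is organised under the laws of Varwick. Satisfied.
  → Jurisdiction lies.
The Fenen Regional Court:
  (a) The contract was executed in Varwick, not Fenen. Not satisfied.
  (b) The claim is a contract claim, not an employment claim, so one alternative holds. Condition met.
  (c) The plaintiff resides in Varwick, which is not Fenen, which satisfies one of the alternatives. And the carve-out is inapplicable — the amount in controversy is 160,500 dollars, above the USD 25,000 ceiling. Met.
  (d) The amount in controversy is $160,500, within the 167,500 dollars ceiling, which satisfies one of the alternatives. But the claim is a contract claim, triggering the carve-out and defeating this condition. Condition not met.
  → Not every requirement is met — no jurisdiction.
The Kelfield High Bench:
  (a) The plaintiff resides in Varwick, not Dunria; the claim is a contract claim, not a tort claim — no alternative holds. But the amount in controversy is USD 160,500, which meets the $139,000 floor, and the 'unless' clause therefore excuses the requirement. Satisfied.
  (b) Kessit & Co. resides in Kelfield, so this disjunct is met. The carve-out does not apply: the claim is a contract claim, not a consumer claim. Condition met.
  (c) The plaintiff resides in Varwick, which is not Kelfield, which satisfies one of the alternatives. Satisfied.
  (d) Kessit & Co. has its principal place of business in Kelfield. Condition met.
  → Every requirement is satisfied — jurisdiction.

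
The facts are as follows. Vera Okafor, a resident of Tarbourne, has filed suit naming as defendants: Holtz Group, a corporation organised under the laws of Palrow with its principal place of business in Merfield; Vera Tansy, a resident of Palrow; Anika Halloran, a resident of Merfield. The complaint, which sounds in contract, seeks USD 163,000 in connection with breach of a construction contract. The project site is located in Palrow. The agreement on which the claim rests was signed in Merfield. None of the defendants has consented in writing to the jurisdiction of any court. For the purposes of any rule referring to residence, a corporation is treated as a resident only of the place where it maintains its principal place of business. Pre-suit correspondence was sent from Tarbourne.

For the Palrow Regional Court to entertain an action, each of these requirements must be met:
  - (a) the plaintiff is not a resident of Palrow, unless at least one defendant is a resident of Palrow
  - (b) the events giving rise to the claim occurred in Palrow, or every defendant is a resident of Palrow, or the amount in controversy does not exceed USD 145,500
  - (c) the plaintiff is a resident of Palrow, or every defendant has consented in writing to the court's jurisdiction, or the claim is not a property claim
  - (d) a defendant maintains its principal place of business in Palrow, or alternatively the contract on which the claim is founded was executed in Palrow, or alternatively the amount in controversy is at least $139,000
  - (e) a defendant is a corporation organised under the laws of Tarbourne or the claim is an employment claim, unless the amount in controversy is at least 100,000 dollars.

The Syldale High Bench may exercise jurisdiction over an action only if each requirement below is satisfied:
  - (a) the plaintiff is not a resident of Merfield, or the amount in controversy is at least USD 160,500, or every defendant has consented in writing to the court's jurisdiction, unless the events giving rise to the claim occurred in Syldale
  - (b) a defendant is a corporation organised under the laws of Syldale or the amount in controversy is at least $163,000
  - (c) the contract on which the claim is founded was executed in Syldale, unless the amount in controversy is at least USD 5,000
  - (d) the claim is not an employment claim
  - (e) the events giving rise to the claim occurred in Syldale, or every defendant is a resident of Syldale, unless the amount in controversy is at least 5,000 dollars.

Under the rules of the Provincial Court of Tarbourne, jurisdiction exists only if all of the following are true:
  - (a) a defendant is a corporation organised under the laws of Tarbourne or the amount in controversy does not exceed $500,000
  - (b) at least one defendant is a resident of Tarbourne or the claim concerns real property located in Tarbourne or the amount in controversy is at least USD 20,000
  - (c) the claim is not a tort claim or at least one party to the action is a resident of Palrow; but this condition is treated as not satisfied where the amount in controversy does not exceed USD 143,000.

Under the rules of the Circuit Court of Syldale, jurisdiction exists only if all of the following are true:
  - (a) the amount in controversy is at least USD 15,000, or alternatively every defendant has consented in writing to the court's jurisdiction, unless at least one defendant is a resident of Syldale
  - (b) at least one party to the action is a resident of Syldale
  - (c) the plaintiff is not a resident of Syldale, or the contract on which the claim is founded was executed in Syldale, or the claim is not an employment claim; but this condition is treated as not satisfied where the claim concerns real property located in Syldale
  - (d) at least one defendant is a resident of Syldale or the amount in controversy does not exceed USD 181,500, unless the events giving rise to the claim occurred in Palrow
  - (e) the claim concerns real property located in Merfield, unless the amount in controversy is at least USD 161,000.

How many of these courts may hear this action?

3

The Palrow Regional Court:
  (a) The plaintiff resides in Tarbourne, which is not Palrow. Met.
  (b) The operative events occurred in Palrow — that alternative is enough. Satisfied.
  (c) The claim is a contract claim, not a property claim, so this disjunct is met. Met.
  (d) The amount in controversy is 163,000 dollars, which meets the $139,000 floor, so this disjunct is met. Condition met.
  (e) The corporate defendant(s) are organised in Palrow, not Tarbourne; the claim is a contract claim, not an employment claim — none of the alternatives is met. But the amount in controversy is $163,000, which meets the 100,000 dollars floor, and the 'unless' clause therefore excuses the requirement. Met.
  → Every requirement is satisfied — jurisdiction.
The Syldale High Bench:
  (a) The plaintiff resides in Tarbourne, which is not Merfield — that alternative is enough. Satisfied.
  (b) The amount in controversy is 163,000 dollars, which meets the USD 163,000 floor, so one alternative holds. Satisfied.
  (c) The contract was executed in Merfield, not Syldale. The proviso rescues it, though: the amount in controversy is 163,000 dollars, which meets the 5,000 dollars floor. Satisfied.
  (d) The claim is a contract claim, not an employment claim. Met.
  (e) The operative events occurred in Palrow, not Syldale; the defendants reside as follows — Holtz Group in Merfield, Vera Tansy in Palrow, Anika Halloran in Merfield — not all in Syldale — every alternative fails. The proviso rescues it, though: the amount in controversy is 163,000 dollars, which meets the 5,000 dollars floor. Satisfied.
  → The court has jurisdiction.
The Provincial Court of Tarbourne:
  (a) The amount in controversy is $163,000, within the $500,000 ceiling, which satisfies one of the alternatives. Condition met.
  (b) The amount in controversy is 163,000 dollars, which meets the 20,000 dollars floor — that alternative is enough. Satisfied.
  (c) The claim is a contract claim, not a tort claim, which satisfies one of the alternatives. The carve-out does not apply: the amount in controversy is $163,000, above the $143,000 ceiling. Condition met.
  → All conditions met; jurisdiction exists.
The Circuit Court of Syldale:
  (a) The amount in controversy is USD 163,000, which meets the USD 15,000 floor, so one alternative holds. Met.
  (b) No party resides in Syldale. Not satisfied.
  (c) The plaintiff resides in Tarbourne, which is not Syldale, which satisfies one of the alternatives. And the carve-out is inapplicable — the claim does not concern real property. Satisfied.
  (d) The amount in controversy is $163,000, within the USD 181,500 ceiling, so this disjunct is met. Condition met.
  (e) The claim does not concern real property. The proviso rescues it, though: the amount in controversy is 163,000 dollars, which meets the 161,000 dollars floor. Met.
  → The court lacks jurisdiction.
Courts with jurisdiction: the Palrow Regional Court, the Syldale High Bench, the Provincial Court of Tarbourne — 3 in total.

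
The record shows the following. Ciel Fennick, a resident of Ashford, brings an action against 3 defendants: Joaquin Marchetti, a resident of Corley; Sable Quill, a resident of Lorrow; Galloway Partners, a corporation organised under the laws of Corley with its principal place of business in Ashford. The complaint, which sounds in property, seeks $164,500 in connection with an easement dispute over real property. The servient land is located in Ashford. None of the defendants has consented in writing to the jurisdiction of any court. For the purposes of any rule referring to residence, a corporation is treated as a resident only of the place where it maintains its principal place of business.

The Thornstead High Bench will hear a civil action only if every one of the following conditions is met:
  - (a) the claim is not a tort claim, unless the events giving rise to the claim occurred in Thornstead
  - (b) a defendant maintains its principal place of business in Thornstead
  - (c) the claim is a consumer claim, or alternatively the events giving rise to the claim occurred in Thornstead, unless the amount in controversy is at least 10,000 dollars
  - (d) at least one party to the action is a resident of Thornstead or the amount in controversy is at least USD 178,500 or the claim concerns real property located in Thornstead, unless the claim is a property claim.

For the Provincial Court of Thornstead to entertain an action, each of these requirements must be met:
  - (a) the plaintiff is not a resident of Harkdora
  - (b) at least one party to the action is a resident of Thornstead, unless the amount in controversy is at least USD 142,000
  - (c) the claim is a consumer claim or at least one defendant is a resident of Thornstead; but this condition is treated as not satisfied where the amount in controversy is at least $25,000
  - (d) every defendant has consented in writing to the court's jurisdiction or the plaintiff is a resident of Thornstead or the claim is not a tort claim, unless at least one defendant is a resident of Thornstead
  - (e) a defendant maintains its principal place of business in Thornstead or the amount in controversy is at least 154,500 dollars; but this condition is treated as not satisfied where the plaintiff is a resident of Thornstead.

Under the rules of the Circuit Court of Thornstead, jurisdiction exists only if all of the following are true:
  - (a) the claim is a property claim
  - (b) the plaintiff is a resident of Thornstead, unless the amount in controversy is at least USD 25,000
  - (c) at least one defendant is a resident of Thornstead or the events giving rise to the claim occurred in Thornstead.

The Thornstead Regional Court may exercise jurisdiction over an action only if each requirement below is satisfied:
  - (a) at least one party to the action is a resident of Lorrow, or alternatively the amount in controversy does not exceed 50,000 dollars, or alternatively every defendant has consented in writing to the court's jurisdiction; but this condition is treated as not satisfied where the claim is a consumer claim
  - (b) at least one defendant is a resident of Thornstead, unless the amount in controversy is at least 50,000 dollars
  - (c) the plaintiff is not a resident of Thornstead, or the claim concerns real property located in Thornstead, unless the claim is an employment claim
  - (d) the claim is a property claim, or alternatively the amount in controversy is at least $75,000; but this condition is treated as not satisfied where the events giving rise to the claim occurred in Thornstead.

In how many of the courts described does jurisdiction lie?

1

The Thornstead High Bench:
  (a) The claim is a property claim, not a tort claim. Met.
  (b) The corporate defendant(s) have their principal place of business in Ashford, not Thornstead. Condition not met.
  (c) The claim is a property claim, not a consumer claim; the operative events occurred in Ashford, not Thornstead — none of the alternatives is met. However, the amount in controversy is $164,500, which meets the USD 10,000 floor, so the 'unless' proviso supplies this condition. Met.
  (d) No party resides in Thornstead; the amount in controversy is $164,500, below the $178,500 floor; the property lies in Ashford, not Thornstead — no alternative holds. However, the claim is a property claim, so the 'unless' proviso supplies this condition. Satisfied.
  → Not every requirement is met — no jurisdiction.
The Provincial Court of Thornstead:
  (a) The plaintiff resides in Ashford, which is not Harkdora. Satisfied.
  (b) No party resides in Thornstead. However, the amount in controversy is USD 164,500, which meets the 142,000 dollars floor, so the 'unless' proviso supplies this condition. Condition met.
  (c) The claim is a property claim, not a consumer claim; no defendant resides in Thornstead (they reside in Corley, Lorrow, Ashford) — none of the alternatives is met. Not met.
  (d) The claim is a property claim, not a tort claim — that alternative is enough. Satisfied.
  (e) The amount in controversy is 164,500 dollars, which meets the USD 154,500 floor, so one alternative holds. The exception is not triggered, since the plaintiff resides in Ashford, not Thornstead. Satisfied.
  → No jurisdiction.
The Circuit Court of Thornstead:
  (a) The claim is a property claim. Satisfied.
  (b) The plaintiff resides in Ashford, not Thornstead. The proviso rescues it, though: the amount in controversy is $164,500, which meets the $25,000 floor. Condition met.
  (c) No defendant resides in Thornstead (they reside in Corley, Lorrow, Ashford); the operative events occurred in Ashford, not Thornstead — no alternative holds. Not satisfied.
  → The court lacks jurisdiction.
The Thornstead Regional Court:
  (a) Sable Quill resides in Lorrow, so one alternative holds. And the carve-out is inapplicable — the claim is a property claim, not a consumer claim. Satisfied.
  (b) No defendant resides in Thornstead (they reside in Corley, Lorrow, Ashford). However, the amount in controversy is $164,500, which meets the USD 50,000 floor, so the 'unless' proviso supplies this condition. Satisfied.
  (c) The plaintiff resides in Ashford, which is not Thornstead, so one alternative holds. Satisfied.
  (d) The claim is a property claim, so one alternative holds. And the carve-out is inapplicable — the operative events occurred in Ashford, not Thornstead. Condition met.
  → Jurisdiction lies.
Courts with jurisdiction: the Thornstead Regional Court — 1 in total.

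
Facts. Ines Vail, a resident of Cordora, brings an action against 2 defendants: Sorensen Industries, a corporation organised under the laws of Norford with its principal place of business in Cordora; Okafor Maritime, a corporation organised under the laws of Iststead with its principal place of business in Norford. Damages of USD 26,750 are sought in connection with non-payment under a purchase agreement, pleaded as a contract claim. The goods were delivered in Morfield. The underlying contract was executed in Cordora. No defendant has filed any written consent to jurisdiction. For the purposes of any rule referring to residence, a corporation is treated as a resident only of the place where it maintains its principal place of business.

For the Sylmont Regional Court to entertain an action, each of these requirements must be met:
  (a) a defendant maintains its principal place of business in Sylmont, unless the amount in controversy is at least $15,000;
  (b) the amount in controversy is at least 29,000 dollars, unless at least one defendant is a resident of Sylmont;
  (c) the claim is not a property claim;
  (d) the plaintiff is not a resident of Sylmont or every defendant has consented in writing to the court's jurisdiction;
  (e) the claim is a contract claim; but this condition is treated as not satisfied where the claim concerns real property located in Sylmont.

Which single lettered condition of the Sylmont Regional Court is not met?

The Sylmont Regional Court:
  (a) The corporate defendant(s) have their principal place of business in Cordora, Norford, not Sylmont. However, the amount in controversy is $26,750, which meets the $15,000 floor, so the 'unless' proviso supplies this condition. Satisfied.
  (b) The amount in controversy is 26,750 dollars, below the $29,000 floor. The proviso offers no rescue either, since no defendant resides in Sylmont (they reside in Cordora, Norford). Fails.
  (c) The claim is a contract claim, not a property claim. Condition met.
  (d) The plaintiff resides in Cordora, which is not Sylmont, so this disjunct is met. Met.
  (e) The claim is a contract claim. The exception is not triggered, since the claim does not concern real property. Satisfied.
Only condition (b) fails.

(b)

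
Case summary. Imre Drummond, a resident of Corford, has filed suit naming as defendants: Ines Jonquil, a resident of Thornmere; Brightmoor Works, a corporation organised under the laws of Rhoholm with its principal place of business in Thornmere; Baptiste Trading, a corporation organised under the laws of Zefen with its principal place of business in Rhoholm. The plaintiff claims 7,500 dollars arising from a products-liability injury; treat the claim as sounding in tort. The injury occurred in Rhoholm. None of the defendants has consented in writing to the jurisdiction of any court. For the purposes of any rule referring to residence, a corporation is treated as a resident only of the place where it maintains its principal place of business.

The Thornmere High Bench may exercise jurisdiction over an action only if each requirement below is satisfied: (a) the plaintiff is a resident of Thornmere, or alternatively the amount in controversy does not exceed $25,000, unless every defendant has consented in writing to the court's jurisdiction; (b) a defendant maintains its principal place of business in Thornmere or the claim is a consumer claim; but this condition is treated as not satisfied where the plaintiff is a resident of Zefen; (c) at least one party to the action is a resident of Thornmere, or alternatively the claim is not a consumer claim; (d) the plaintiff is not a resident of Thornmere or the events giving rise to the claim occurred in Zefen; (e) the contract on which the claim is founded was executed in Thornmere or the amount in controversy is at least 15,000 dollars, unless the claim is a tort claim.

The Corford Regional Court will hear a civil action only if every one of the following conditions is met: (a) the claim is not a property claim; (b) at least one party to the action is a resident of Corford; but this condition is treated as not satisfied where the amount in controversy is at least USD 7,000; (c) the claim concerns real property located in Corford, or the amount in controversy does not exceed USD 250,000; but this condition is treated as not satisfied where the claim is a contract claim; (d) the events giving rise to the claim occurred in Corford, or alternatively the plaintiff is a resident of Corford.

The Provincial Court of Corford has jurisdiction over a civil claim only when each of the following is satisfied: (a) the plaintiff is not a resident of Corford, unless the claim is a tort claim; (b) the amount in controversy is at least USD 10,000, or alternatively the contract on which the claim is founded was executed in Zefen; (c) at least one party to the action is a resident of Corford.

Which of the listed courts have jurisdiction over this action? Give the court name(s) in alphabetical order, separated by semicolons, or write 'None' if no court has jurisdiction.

the Thornmere High Bench

The Thornmere High Bench:
  (a) The amount in controversy is 7,500 dollars, within the 25,000 dollars ceiling — that alternative is enough. Condition met.
  (b) Brightmoor Works has its principal place of business in Thornmere, which satisfies one of the alternatives. The carve-out does not apply: the plaintiff resides in Corford, not Zefen. Condition met.
  (c) Ines Jonquil resides in Thornmere, which satisfies one of the alternatives. Condition met.
  (d) The plaintiff resides in Corford, which is not Thornmere — that alternative is enough. Satisfied.
  (e) No contract (and hence no place of execution) is alleged; the amount in controversy is $7,500, below the $15,000 floor — no alternative holds. However, the claim is a tort claim, so the 'unless' proviso supplies this condition. Met.
  → Jurisdiction lies.
The Corford Regional Court:
  (a) The claim is a tort claim, not a property claim. Condition met.
  (b) Imre Drummond resides in Corford. However, the amount in controversy is USD 7,500, which meets the USD 7,000 floor, which falls within the stated exception and so defeats the condition. Condition not met.
  (c) The amount in controversy is 7,500 dollars, within the USD 250,000 ceiling, so this disjunct is met. And the carve-out is inapplicable — the claim is a tort claim, not a contract claim. Condition met.
  (d) The plaintiff resides in Corford, so one alternative holds. Satisfied.
  → Not every requirement is met — no jurisdiction.
The Provincial Court of Corford:
  (a) The plaintiff resides in Corford. The proviso rescues it, though: the claim is a tort claim. Met.
  (b) The amount in controversy is 7,500 dollars, below the $10,000 floor; no contract (and hence no place of execution) is alleged — none of the alternatives is met. Not met.
  (c) Imre Drummond resides in Corford. Condition met.
  → The court lacks jurisdiction.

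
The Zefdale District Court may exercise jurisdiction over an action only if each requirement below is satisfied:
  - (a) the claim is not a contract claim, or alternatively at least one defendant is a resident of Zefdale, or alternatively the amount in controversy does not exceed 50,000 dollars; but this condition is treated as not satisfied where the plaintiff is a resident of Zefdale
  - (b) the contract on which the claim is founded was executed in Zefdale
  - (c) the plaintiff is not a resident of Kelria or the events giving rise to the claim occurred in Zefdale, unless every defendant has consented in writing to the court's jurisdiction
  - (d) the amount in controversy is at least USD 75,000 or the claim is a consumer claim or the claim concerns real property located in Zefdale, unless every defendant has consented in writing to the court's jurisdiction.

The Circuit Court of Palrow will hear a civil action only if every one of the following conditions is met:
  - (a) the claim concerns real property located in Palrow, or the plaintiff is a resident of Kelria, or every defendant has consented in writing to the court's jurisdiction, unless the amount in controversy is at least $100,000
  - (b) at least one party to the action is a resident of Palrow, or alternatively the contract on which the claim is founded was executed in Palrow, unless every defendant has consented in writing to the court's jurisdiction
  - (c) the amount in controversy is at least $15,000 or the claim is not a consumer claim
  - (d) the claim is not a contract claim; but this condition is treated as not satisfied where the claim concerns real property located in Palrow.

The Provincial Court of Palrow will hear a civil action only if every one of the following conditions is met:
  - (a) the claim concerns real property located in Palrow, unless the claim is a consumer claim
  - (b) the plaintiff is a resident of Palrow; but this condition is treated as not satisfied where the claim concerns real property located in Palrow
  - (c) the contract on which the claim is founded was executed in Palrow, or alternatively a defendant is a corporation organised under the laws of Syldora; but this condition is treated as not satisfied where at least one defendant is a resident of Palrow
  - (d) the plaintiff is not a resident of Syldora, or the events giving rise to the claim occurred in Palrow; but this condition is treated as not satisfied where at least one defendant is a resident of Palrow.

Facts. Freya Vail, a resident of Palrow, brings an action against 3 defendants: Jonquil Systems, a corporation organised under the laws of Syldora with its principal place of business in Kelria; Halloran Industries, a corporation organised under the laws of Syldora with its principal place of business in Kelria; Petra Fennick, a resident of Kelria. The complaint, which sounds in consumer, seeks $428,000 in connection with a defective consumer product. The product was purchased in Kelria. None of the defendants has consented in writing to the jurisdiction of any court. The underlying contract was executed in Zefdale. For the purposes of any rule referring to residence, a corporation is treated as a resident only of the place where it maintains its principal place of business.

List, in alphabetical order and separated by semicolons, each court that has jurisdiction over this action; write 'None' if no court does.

the Circuit Court of Palrow; the Provincial Court of Palrow; the Zefdale District Court

The Zefdale District Court:
  (a) The claim is a consumer claim, not a contract claim, so this disjunct is met. And the carve-out is inapplicable — the plaintiff resides in Palrow, not Zefdale. Met.
  (b) The contract was executed in Zefdale. Condition met.
  (c) The plaintiff resides in Palrow, which is not Kelria, so this disjunct is met. Met.
  (d) The amount in controversy is $428,000, which meets the 75,000 dollars floor, so one alternative holds. Condition met.
  → All conditions met; jurisdiction exists.
The Circuit Court of Palrow:
  (a) The claim does not concern real property; the plaintiff resides in Palrow, not Kelria; no such written consent has been filed — no alternative holds. However, the amount in controversy is USD 428,000, which meets the USD 100,000 floor, so the 'unless' proviso supplies this condition. Met.
  (b) Freya Vail resides in Palrow, which satisfies one of the alternatives. Condition met.
  (c) The amount in controversy is 428,000 dollars, which meets the 15,000 dollars floor, which satisfies one of the alternatives. Satisfied.
  (d) The claim is a consumer claim, not a contract claim. And the carve-out is inapplicable — the claim does not concern real property. Met.
  → Every requirement is satisfied — jurisdiction.
The Provincial Court of Palrow:
  (a) The claim does not concern real property. However, the claim is a consumer claim, so the 'unless' proviso supplies this condition. Condition met.
  (b) The plaintiff resides in Palrow. The carve-out does not apply: the claim does not concern real property. Satisfied.
  (c) Jonquil Systems is organised under the laws of Syldora, which satisfies one of the alternatives. The exception is not triggered, since no defendant resides in Palrow (they reside in Kelria, Kelria, Kelria). Met.
  (d) The plaintiff resides in Palrow, which is not Syldora, so this disjunct is met. The carve-out does not apply: no defendant resides in Palrow (they reside in Kelria, Kelria, Kelria). Satisfied.
  → Jurisdiction lies.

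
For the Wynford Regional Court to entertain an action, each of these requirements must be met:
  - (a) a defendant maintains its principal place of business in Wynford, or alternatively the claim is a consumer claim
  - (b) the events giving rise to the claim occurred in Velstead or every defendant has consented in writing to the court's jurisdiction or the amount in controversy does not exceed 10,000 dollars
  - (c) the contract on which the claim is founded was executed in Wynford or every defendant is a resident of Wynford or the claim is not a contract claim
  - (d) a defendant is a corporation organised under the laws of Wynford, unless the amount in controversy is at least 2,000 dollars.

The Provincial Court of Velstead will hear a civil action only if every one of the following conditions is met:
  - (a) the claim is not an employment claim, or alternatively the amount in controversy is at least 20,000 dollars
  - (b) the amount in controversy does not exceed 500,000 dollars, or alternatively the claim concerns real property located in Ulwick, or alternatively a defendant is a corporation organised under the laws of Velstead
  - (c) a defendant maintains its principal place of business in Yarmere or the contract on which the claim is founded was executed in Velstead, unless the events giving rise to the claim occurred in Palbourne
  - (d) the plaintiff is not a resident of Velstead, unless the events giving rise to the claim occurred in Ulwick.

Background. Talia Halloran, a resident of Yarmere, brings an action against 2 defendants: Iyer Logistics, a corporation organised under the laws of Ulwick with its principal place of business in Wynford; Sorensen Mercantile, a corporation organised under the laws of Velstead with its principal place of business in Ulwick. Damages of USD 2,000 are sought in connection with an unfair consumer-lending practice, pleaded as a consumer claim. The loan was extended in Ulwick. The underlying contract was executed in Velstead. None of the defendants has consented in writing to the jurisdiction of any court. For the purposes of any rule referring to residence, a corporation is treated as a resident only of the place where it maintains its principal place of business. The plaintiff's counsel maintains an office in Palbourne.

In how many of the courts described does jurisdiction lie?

2

The Wynford Regional Court:
  (a) Iyer Logistics has its principal place of business in Wynford, which satisfies one of the alternatives. Met.
  (b) The amount in controversy is USD 2,000, within the $10,000 ceiling, so one alternative holds. Condition met.
  (c) The claim is a consumer claim, not a contract claim, so one alternative holds. Condition met.
  (d) The corporate defendant(s) are organised in Ulwick, Velstead, not Wynford. However, the amount in controversy is $2,000, which meets the USD 2,000 floor, so the 'unless' proviso supplies this condition. Condition met.
  → Every requirement is satisfied — jurisdiction.
The Provincial Court of Velstead:
  (a) The claim is a consumer claim, not an employment claim, so one alternative holds. Satisfied.
  (b) The amount in controversy is USD 2,000, within the USD 500,000 ceiling — that alternative is enough. Satisfied.
  (c) The contract was executed in Velstead — that alternative is enough. Met.
  (d) The plaintiff resides in Yarmere, which is not Velstead. Met.
  → All conditions met; jurisdiction exists.
Courts with jurisdiction: the Wynford Regional Court, the Provincial Court of Velstead — 2 in total.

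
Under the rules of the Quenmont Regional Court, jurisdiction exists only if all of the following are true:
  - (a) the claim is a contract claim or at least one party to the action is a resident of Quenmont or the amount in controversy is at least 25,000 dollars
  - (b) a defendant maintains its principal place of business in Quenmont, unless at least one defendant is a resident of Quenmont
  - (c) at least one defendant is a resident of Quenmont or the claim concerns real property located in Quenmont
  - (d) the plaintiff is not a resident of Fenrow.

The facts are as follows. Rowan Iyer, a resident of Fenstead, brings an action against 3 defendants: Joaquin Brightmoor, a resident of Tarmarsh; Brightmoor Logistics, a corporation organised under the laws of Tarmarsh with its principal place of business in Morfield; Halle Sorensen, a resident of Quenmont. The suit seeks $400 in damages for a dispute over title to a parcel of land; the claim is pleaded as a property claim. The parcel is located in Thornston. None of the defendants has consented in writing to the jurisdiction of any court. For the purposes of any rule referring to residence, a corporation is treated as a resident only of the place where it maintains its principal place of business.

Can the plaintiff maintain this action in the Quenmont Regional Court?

Yes

The Quenmont Regional Court:
  (a) Halle Sorensen resides in Quenmont, so this disjunct is met. Met.
  (b) The corporate defendant(s) have their principal place of business in Morfield, not Quenmont. However, Halle Sorensen resides in Quenmont, so the 'unless' proviso supplies this condition. Satisfied.
  (c) Halle Sorensen resides in Quenmont, so one alternative holds. Satisfied.
  (d) The plaintiff resides in Fenstead, which is not Fenrow. Condition met.
  → Jurisdiction lies.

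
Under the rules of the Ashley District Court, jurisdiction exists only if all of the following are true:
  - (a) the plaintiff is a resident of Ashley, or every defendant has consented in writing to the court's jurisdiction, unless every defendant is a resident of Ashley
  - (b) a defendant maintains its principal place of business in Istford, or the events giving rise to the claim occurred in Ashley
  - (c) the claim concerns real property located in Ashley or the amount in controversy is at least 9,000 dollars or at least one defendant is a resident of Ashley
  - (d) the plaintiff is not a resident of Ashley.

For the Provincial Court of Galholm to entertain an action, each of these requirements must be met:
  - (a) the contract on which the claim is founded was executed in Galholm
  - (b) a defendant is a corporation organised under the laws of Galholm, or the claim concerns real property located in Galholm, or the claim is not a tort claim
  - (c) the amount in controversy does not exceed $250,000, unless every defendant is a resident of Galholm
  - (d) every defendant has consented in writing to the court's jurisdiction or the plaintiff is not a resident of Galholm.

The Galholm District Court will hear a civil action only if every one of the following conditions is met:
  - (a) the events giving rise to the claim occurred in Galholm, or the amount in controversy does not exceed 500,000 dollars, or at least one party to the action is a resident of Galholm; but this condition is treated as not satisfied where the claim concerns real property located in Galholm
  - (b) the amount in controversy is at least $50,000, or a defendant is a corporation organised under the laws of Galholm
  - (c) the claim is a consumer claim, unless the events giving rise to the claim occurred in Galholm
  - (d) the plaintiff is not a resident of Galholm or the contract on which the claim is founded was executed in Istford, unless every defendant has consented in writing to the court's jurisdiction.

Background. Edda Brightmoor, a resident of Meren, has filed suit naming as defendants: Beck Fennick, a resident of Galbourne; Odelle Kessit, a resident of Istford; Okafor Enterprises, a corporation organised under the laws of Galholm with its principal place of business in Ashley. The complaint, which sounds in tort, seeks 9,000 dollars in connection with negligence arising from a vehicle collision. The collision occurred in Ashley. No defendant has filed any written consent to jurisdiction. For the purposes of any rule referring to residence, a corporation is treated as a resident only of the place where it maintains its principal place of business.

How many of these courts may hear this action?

The Ashley District Court:
  (a) The plaintiff resides in Meren, not Ashley; no such written consent has been filed — every alternative fails. The proviso offers no rescue either, since the defendants reside as follows — Beck Fennick in Galbourne, Odelle Kessit in Istford, Okafor Enterprises in Ashley — not all in Ashley. Not met.
  (b) The operative events occurred in Ashley — that alternative is enough. Met.
  (c) The amount in controversy is USD 9,000, which meets the $9,000 floor, so this disjunct is met. Met.
  (d) The plaintiff resides in Meren, which is not Ashley. Satisfied.
  → The court lacks jurisdiction.
The Provincial Court of Galholm:
  (a) No contract (and hence no place of execution) is alleged. Condition not met.
  (b) Okafor Enterprises is organised under the laws of Galholm — that alternative is enough. Satisfied.
  (c) The amount in controversy is $9,000, within the USD 250,000 ceiling. Met.
  (d) The plaintiff resides in Meren, which is not Galholm, so this disjunct is met. Satisfied.
  → The court lacks jurisdiction.
The Galholm District Court:
  (a) The amount in controversy is $9,000, within the USD 500,000 ceiling, which satisfies one of the alternatives. The carve-out does not apply: the claim does not concern real property. Condition met.
  (b) Okafor Enterprises is organised under the laws of Galholm, so one alternative holds. Condition met.
  (c) The claim is a tort claim, not a consumer claim. The proviso offers no rescue either, since the operative events occurred in Ashley, not Galholm. Fails.
  (d) The plaintiff resides in Meren, which is not Galholm, so this disjunct is met. Condition met.
  → No jurisdiction.
No court satisfies all of its conditions.

0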